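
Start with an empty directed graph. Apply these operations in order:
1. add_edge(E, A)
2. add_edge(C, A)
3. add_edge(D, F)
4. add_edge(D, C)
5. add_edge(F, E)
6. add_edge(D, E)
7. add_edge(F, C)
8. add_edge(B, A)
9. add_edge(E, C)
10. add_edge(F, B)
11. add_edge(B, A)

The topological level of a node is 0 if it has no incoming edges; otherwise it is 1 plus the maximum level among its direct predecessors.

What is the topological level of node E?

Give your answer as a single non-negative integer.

Answer: 2

Derivation:
Op 1: add_edge(E, A). Edges now: 1
Op 2: add_edge(C, A). Edges now: 2
Op 3: add_edge(D, F). Edges now: 3
Op 4: add_edge(D, C). Edges now: 4
Op 5: add_edge(F, E). Edges now: 5
Op 6: add_edge(D, E). Edges now: 6
Op 7: add_edge(F, C). Edges now: 7
Op 8: add_edge(B, A). Edges now: 8
Op 9: add_edge(E, C). Edges now: 9
Op 10: add_edge(F, B). Edges now: 10
Op 11: add_edge(B, A) (duplicate, no change). Edges now: 10
Compute levels (Kahn BFS):
  sources (in-degree 0): D
  process D: level=0
    D->C: in-degree(C)=2, level(C)>=1
    D->E: in-degree(E)=1, level(E)>=1
    D->F: in-degree(F)=0, level(F)=1, enqueue
  process F: level=1
    F->B: in-degree(B)=0, level(B)=2, enqueue
    F->C: in-degree(C)=1, level(C)>=2
    F->E: in-degree(E)=0, level(E)=2, enqueue
  process B: level=2
    B->A: in-degree(A)=2, level(A)>=3
  process E: level=2
    E->A: in-degree(A)=1, level(A)>=3
    E->C: in-degree(C)=0, level(C)=3, enqueue
  process C: level=3
    C->A: in-degree(A)=0, level(A)=4, enqueue
  process A: level=4
All levels: A:4, B:2, C:3, D:0, E:2, F:1
level(E) = 2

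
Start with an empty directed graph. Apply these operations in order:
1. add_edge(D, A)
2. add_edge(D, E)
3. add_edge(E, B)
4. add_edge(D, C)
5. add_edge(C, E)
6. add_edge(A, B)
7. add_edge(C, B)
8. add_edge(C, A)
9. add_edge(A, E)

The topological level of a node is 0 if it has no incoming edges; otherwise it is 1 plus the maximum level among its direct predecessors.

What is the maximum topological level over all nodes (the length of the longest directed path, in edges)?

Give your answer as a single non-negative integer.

Answer: 4

Derivation:
Op 1: add_edge(D, A). Edges now: 1
Op 2: add_edge(D, E). Edges now: 2
Op 3: add_edge(E, B). Edges now: 3
Op 4: add_edge(D, C). Edges now: 4
Op 5: add_edge(C, E). Edges now: 5
Op 6: add_edge(A, B). Edges now: 6
Op 7: add_edge(C, B). Edges now: 7
Op 8: add_edge(C, A). Edges now: 8
Op 9: add_edge(A, E). Edges now: 9
Compute levels (Kahn BFS):
  sources (in-degree 0): D
  process D: level=0
    D->A: in-degree(A)=1, level(A)>=1
    D->C: in-degree(C)=0, level(C)=1, enqueue
    D->E: in-degree(E)=2, level(E)>=1
  process C: level=1
    C->A: in-degree(A)=0, level(A)=2, enqueue
    C->B: in-degree(B)=2, level(B)>=2
    C->E: in-degree(E)=1, level(E)>=2
  process A: level=2
    A->B: in-degree(B)=1, level(B)>=3
    A->E: in-degree(E)=0, level(E)=3, enqueue
  process E: level=3
    E->B: in-degree(B)=0, level(B)=4, enqueue
  process B: level=4
All levels: A:2, B:4, C:1, D:0, E:3
max level = 4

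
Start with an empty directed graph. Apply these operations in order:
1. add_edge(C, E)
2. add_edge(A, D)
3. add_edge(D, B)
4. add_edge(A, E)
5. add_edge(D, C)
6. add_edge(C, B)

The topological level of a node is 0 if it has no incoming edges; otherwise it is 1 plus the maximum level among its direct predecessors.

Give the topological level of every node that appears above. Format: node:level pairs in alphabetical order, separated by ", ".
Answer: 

Answer: A:0, B:3, C:2, D:1, E:3

Derivation:
Op 1: add_edge(C, E). Edges now: 1
Op 2: add_edge(A, D). Edges now: 2
Op 3: add_edge(D, B). Edges now: 3
Op 4: add_edge(A, E). Edges now: 4
Op 5: add_edge(D, C). Edges now: 5
Op 6: add_edge(C, B). Edges now: 6
Compute levels (Kahn BFS):
  sources (in-degree 0): A
  process A: level=0
    A->D: in-degree(D)=0, level(D)=1, enqueue
    A->E: in-degree(E)=1, level(E)>=1
  process D: level=1
    D->B: in-degree(B)=1, level(B)>=2
    D->C: in-degree(C)=0, level(C)=2, enqueue
  process C: level=2
    C->B: in-degree(B)=0, level(B)=3, enqueue
    C->E: in-degree(E)=0, level(E)=3, enqueue
  process B: level=3
  process E: level=3
All levels: A:0, B:3, C:2, D:1, E:3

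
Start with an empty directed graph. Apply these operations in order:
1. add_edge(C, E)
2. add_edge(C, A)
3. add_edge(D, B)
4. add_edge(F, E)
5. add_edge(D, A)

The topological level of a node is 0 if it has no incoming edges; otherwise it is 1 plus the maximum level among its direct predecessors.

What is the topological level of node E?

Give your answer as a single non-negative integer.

Op 1: add_edge(C, E). Edges now: 1
Op 2: add_edge(C, A). Edges now: 2
Op 3: add_edge(D, B). Edges now: 3
Op 4: add_edge(F, E). Edges now: 4
Op 5: add_edge(D, A). Edges now: 5
Compute levels (Kahn BFS):
  sources (in-degree 0): C, D, F
  process C: level=0
    C->A: in-degree(A)=1, level(A)>=1
    C->E: in-degree(E)=1, level(E)>=1
  process D: level=0
    D->A: in-degree(A)=0, level(A)=1, enqueue
    D->B: in-degree(B)=0, level(B)=1, enqueue
  process F: level=0
    F->E: in-degree(E)=0, level(E)=1, enqueue
  process A: level=1
  process B: level=1
  process E: level=1
All levels: A:1, B:1, C:0, D:0, E:1, F:0
level(E) = 1

Answer: 1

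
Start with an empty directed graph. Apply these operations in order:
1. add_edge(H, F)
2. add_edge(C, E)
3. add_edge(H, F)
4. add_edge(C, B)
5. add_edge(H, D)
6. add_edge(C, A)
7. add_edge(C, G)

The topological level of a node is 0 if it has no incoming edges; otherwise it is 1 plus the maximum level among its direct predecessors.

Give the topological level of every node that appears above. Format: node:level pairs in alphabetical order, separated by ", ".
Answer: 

Op 1: add_edge(H, F). Edges now: 1
Op 2: add_edge(C, E). Edges now: 2
Op 3: add_edge(H, F) (duplicate, no change). Edges now: 2
Op 4: add_edge(C, B). Edges now: 3
Op 5: add_edge(H, D). Edges now: 4
Op 6: add_edge(C, A). Edges now: 5
Op 7: add_edge(C, G). Edges now: 6
Compute levels (Kahn BFS):
  sources (in-degree 0): C, H
  process C: level=0
    C->A: in-degree(A)=0, level(A)=1, enqueue
    C->B: in-degree(B)=0, level(B)=1, enqueue
    C->E: in-degree(E)=0, level(E)=1, enqueue
    C->G: in-degree(G)=0, level(G)=1, enqueue
  process H: level=0
    H->D: in-degree(D)=0, level(D)=1, enqueue
    H->F: in-degree(F)=0, level(F)=1, enqueue
  process A: level=1
  process B: level=1
  process E: level=1
  process G: level=1
  process D: level=1
  process F: level=1
All levels: A:1, B:1, C:0, D:1, E:1, F:1, G:1, H:0

Answer: A:1, B:1, C:0, D:1, E:1, F:1, G:1, H:0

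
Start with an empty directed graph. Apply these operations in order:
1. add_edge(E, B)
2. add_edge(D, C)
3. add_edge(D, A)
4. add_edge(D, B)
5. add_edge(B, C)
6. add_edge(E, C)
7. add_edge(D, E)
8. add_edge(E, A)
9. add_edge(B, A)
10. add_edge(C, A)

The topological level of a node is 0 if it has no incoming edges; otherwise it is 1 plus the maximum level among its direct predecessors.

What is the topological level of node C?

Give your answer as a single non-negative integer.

Op 1: add_edge(E, B). Edges now: 1
Op 2: add_edge(D, C). Edges now: 2
Op 3: add_edge(D, A). Edges now: 3
Op 4: add_edge(D, B). Edges now: 4
Op 5: add_edge(B, C). Edges now: 5
Op 6: add_edge(E, C). Edges now: 6
Op 7: add_edge(D, E). Edges now: 7
Op 8: add_edge(E, A). Edges now: 8
Op 9: add_edge(B, A). Edges now: 9
Op 10: add_edge(C, A). Edges now: 10
Compute levels (Kahn BFS):
  sources (in-degree 0): D
  process D: level=0
    D->A: in-degree(A)=3, level(A)>=1
    D->B: in-degree(B)=1, level(B)>=1
    D->C: in-degree(C)=2, level(C)>=1
    D->E: in-degree(E)=0, level(E)=1, enqueue
  process E: level=1
    E->A: in-degree(A)=2, level(A)>=2
    E->B: in-degree(B)=0, level(B)=2, enqueue
    E->C: in-degree(C)=1, level(C)>=2
  process B: level=2
    B->A: in-degree(A)=1, level(A)>=3
    B->C: in-degree(C)=0, level(C)=3, enqueue
  process C: level=3
    C->A: in-degree(A)=0, level(A)=4, enqueue
  process A: level=4
All levels: A:4, B:2, C:3, D:0, E:1
level(C) = 3

Answer: 3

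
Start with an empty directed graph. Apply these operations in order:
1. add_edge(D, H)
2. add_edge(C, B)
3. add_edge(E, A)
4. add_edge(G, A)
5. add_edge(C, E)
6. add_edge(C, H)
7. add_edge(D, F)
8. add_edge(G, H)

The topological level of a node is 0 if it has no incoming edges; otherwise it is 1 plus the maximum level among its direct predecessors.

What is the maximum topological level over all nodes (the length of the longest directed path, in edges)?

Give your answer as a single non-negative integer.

Answer: 2

Derivation:
Op 1: add_edge(D, H). Edges now: 1
Op 2: add_edge(C, B). Edges now: 2
Op 3: add_edge(E, A). Edges now: 3
Op 4: add_edge(G, A). Edges now: 4
Op 5: add_edge(C, E). Edges now: 5
Op 6: add_edge(C, H). Edges now: 6
Op 7: add_edge(D, F). Edges now: 7
Op 8: add_edge(G, H). Edges now: 8
Compute levels (Kahn BFS):
  sources (in-degree 0): C, D, G
  process C: level=0
    C->B: in-degree(B)=0, level(B)=1, enqueue
    C->E: in-degree(E)=0, level(E)=1, enqueue
    C->H: in-degree(H)=2, level(H)>=1
  process D: level=0
    D->F: in-degree(F)=0, level(F)=1, enqueue
    D->H: in-degree(H)=1, level(H)>=1
  process G: level=0
    G->A: in-degree(A)=1, level(A)>=1
    G->H: in-degree(H)=0, level(H)=1, enqueue
  process B: level=1
  process E: level=1
    E->A: in-degree(A)=0, level(A)=2, enqueue
  process F: level=1
  process H: level=1
  process A: level=2
All levels: A:2, B:1, C:0, D:0, E:1, F:1, G:0, H:1
max level = 2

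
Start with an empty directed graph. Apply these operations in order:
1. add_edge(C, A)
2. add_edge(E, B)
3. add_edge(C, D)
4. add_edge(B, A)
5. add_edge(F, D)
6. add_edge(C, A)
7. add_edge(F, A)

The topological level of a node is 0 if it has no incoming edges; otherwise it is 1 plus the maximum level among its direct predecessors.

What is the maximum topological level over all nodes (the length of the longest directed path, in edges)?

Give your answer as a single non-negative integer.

Op 1: add_edge(C, A). Edges now: 1
Op 2: add_edge(E, B). Edges now: 2
Op 3: add_edge(C, D). Edges now: 3
Op 4: add_edge(B, A). Edges now: 4
Op 5: add_edge(F, D). Edges now: 5
Op 6: add_edge(C, A) (duplicate, no change). Edges now: 5
Op 7: add_edge(F, A). Edges now: 6
Compute levels (Kahn BFS):
  sources (in-degree 0): C, E, F
  process C: level=0
    C->A: in-degree(A)=2, level(A)>=1
    C->D: in-degree(D)=1, level(D)>=1
  process E: level=0
    E->B: in-degree(B)=0, level(B)=1, enqueue
  process F: level=0
    F->A: in-degree(A)=1, level(A)>=1
    F->D: in-degree(D)=0, level(D)=1, enqueue
  process B: level=1
    B->A: in-degree(A)=0, level(A)=2, enqueue
  process D: level=1
  process A: level=2
All levels: A:2, B:1, C:0, D:1, E:0, F:0
max level = 2

Answer: 2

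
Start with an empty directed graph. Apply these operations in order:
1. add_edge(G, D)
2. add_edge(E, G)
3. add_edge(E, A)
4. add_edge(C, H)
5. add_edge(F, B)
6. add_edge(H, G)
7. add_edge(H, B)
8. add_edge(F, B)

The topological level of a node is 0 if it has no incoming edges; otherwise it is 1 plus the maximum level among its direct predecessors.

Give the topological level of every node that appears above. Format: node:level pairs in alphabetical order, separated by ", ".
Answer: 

Answer: A:1, B:2, C:0, D:3, E:0, F:0, G:2, H:1

Derivation:
Op 1: add_edge(G, D). Edges now: 1
Op 2: add_edge(E, G). Edges now: 2
Op 3: add_edge(E, A). Edges now: 3
Op 4: add_edge(C, H). Edges now: 4
Op 5: add_edge(F, B). Edges now: 5
Op 6: add_edge(H, G). Edges now: 6
Op 7: add_edge(H, B). Edges now: 7
Op 8: add_edge(F, B) (duplicate, no change). Edges now: 7
Compute levels (Kahn BFS):
  sources (in-degree 0): C, E, F
  process C: level=0
    C->H: in-degree(H)=0, level(H)=1, enqueue
  process E: level=0
    E->A: in-degree(A)=0, level(A)=1, enqueue
    E->G: in-degree(G)=1, level(G)>=1
  process F: level=0
    F->B: in-degree(B)=1, level(B)>=1
  process H: level=1
    H->B: in-degree(B)=0, level(B)=2, enqueue
    H->G: in-degree(G)=0, level(G)=2, enqueue
  process A: level=1
  process B: level=2
  process G: level=2
    G->D: in-degree(D)=0, level(D)=3, enqueue
  process D: level=3
All levels: A:1, B:2, C:0, D:3, E:0, F:0, G:2, H:1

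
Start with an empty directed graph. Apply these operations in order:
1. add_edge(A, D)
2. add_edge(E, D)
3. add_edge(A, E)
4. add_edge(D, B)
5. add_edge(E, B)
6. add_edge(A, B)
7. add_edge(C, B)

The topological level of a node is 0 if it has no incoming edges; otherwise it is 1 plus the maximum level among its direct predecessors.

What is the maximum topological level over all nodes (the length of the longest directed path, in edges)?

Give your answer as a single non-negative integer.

Op 1: add_edge(A, D). Edges now: 1
Op 2: add_edge(E, D). Edges now: 2
Op 3: add_edge(A, E). Edges now: 3
Op 4: add_edge(D, B). Edges now: 4
Op 5: add_edge(E, B). Edges now: 5
Op 6: add_edge(A, B). Edges now: 6
Op 7: add_edge(C, B). Edges now: 7
Compute levels (Kahn BFS):
  sources (in-degree 0): A, C
  process A: level=0
    A->B: in-degree(B)=3, level(B)>=1
    A->D: in-degree(D)=1, level(D)>=1
    A->E: in-degree(E)=0, level(E)=1, enqueue
  process C: level=0
    C->B: in-degree(B)=2, level(B)>=1
  process E: level=1
    E->B: in-degree(B)=1, level(B)>=2
    E->D: in-degree(D)=0, level(D)=2, enqueue
  process D: level=2
    D->B: in-degree(B)=0, level(B)=3, enqueue
  process B: level=3
All levels: A:0, B:3, C:0, D:2, E:1
max level = 3

Answer: 3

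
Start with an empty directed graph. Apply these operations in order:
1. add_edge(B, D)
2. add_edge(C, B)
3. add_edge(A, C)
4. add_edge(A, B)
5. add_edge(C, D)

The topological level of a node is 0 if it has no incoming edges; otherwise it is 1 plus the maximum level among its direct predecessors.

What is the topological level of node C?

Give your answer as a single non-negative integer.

Answer: 1

Derivation:
Op 1: add_edge(B, D). Edges now: 1
Op 2: add_edge(C, B). Edges now: 2
Op 3: add_edge(A, C). Edges now: 3
Op 4: add_edge(A, B). Edges now: 4
Op 5: add_edge(C, D). Edges now: 5
Compute levels (Kahn BFS):
  sources (in-degree 0): A
  process A: level=0
    A->B: in-degree(B)=1, level(B)>=1
    A->C: in-degree(C)=0, level(C)=1, enqueue
  process C: level=1
    C->B: in-degree(B)=0, level(B)=2, enqueue
    C->D: in-degree(D)=1, level(D)>=2
  process B: level=2
    B->D: in-degree(D)=0, level(D)=3, enqueue
  process D: level=3
All levels: A:0, B:2, C:1, D:3
level(C) = 1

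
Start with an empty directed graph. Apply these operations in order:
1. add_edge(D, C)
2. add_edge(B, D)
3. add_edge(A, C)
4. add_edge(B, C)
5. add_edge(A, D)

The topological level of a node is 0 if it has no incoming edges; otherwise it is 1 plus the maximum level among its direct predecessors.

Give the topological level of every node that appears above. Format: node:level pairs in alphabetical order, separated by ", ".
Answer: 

Answer: A:0, B:0, C:2, D:1

Derivation:
Op 1: add_edge(D, C). Edges now: 1
Op 2: add_edge(B, D). Edges now: 2
Op 3: add_edge(A, C). Edges now: 3
Op 4: add_edge(B, C). Edges now: 4
Op 5: add_edge(A, D). Edges now: 5
Compute levels (Kahn BFS):
  sources (in-degree 0): A, B
  process A: level=0
    A->C: in-degree(C)=2, level(C)>=1
    A->D: in-degree(D)=1, level(D)>=1
  process B: level=0
    B->C: in-degree(C)=1, level(C)>=1
    B->D: in-degree(D)=0, level(D)=1, enqueue
  process D: level=1
    D->C: in-degree(C)=0, level(C)=2, enqueue
  process C: level=2
All levels: A:0, B:0, C:2, D:1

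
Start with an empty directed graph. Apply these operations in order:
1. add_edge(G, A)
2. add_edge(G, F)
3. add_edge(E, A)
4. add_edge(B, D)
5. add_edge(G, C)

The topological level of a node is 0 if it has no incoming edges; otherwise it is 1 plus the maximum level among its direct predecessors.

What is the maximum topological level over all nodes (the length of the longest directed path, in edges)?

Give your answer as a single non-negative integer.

Answer: 1

Derivation:
Op 1: add_edge(G, A). Edges now: 1
Op 2: add_edge(G, F). Edges now: 2
Op 3: add_edge(E, A). Edges now: 3
Op 4: add_edge(B, D). Edges now: 4
Op 5: add_edge(G, C). Edges now: 5
Compute levels (Kahn BFS):
  sources (in-degree 0): B, E, G
  process B: level=0
    B->D: in-degree(D)=0, level(D)=1, enqueue
  process E: level=0
    E->A: in-degree(A)=1, level(A)>=1
  process G: level=0
    G->A: in-degree(A)=0, level(A)=1, enqueue
    G->C: in-degree(C)=0, level(C)=1, enqueue
    G->F: in-degree(F)=0, level(F)=1, enqueue
  process D: level=1
  process A: level=1
  process C: level=1
  process F: level=1
All levels: A:1, B:0, C:1, D:1, E:0, F:1, G:0
max level = 1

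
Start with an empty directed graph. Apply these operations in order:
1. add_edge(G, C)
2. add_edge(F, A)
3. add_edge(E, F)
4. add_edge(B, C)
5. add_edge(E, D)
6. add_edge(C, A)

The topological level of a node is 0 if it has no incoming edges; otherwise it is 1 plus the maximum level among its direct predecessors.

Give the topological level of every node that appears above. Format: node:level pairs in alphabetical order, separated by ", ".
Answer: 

Op 1: add_edge(G, C). Edges now: 1
Op 2: add_edge(F, A). Edges now: 2
Op 3: add_edge(E, F). Edges now: 3
Op 4: add_edge(B, C). Edges now: 4
Op 5: add_edge(E, D). Edges now: 5
Op 6: add_edge(C, A). Edges now: 6
Compute levels (Kahn BFS):
  sources (in-degree 0): B, E, G
  process B: level=0
    B->C: in-degree(C)=1, level(C)>=1
  process E: level=0
    E->D: in-degree(D)=0, level(D)=1, enqueue
    E->F: in-degree(F)=0, level(F)=1, enqueue
  process G: level=0
    G->C: in-degree(C)=0, level(C)=1, enqueue
  process D: level=1
  process F: level=1
    F->A: in-degree(A)=1, level(A)>=2
  process C: level=1
    C->A: in-degree(A)=0, level(A)=2, enqueue
  process A: level=2
All levels: A:2, B:0, C:1, D:1, E:0, F:1, G:0

Answer: A:2, B:0, C:1, D:1, E:0, F:1, G:0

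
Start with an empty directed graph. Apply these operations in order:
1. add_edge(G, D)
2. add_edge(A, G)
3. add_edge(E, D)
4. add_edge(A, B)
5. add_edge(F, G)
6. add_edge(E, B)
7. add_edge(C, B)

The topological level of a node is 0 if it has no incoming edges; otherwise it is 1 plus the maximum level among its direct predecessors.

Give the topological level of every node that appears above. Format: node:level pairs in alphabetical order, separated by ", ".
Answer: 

Answer: A:0, B:1, C:0, D:2, E:0, F:0, G:1

Derivation:
Op 1: add_edge(G, D). Edges now: 1
Op 2: add_edge(A, G). Edges now: 2
Op 3: add_edge(E, D). Edges now: 3
Op 4: add_edge(A, B). Edges now: 4
Op 5: add_edge(F, G). Edges now: 5
Op 6: add_edge(E, B). Edges now: 6
Op 7: add_edge(C, B). Edges now: 7
Compute levels (Kahn BFS):
  sources (in-degree 0): A, C, E, F
  process A: level=0
    A->B: in-degree(B)=2, level(B)>=1
    A->G: in-degree(G)=1, level(G)>=1
  process C: level=0
    C->B: in-degree(B)=1, level(B)>=1
  process E: level=0
    E->B: in-degree(B)=0, level(B)=1, enqueue
    E->D: in-degree(D)=1, level(D)>=1
  process F: level=0
    F->G: in-degree(G)=0, level(G)=1, enqueue
  process B: level=1
  process G: level=1
    G->D: in-degree(D)=0, level(D)=2, enqueue
  process D: level=2
All levels: A:0, B:1, C:0, D:2, E:0, F:0, G:1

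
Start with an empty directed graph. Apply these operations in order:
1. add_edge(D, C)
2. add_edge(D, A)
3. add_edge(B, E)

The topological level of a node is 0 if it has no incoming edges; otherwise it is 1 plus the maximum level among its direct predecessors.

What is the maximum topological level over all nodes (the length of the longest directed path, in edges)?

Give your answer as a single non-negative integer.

Answer: 1

Derivation:
Op 1: add_edge(D, C). Edges now: 1
Op 2: add_edge(D, A). Edges now: 2
Op 3: add_edge(B, E). Edges now: 3
Compute levels (Kahn BFS):
  sources (in-degree 0): B, D
  process B: level=0
    B->E: in-degree(E)=0, level(E)=1, enqueue
  process D: level=0
    D->A: in-degree(A)=0, level(A)=1, enqueue
    D->C: in-degree(C)=0, level(C)=1, enqueue
  process E: level=1
  process A: level=1
  process C: level=1
All levels: A:1, B:0, C:1, D:0, E:1
max level = 1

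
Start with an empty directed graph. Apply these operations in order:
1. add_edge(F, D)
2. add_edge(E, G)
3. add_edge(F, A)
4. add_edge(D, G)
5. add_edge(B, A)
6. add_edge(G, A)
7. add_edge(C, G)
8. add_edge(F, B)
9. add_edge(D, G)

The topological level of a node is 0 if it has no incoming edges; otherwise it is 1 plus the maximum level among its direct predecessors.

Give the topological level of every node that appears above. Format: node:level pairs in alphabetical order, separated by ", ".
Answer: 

Op 1: add_edge(F, D). Edges now: 1
Op 2: add_edge(E, G). Edges now: 2
Op 3: add_edge(F, A). Edges now: 3
Op 4: add_edge(D, G). Edges now: 4
Op 5: add_edge(B, A). Edges now: 5
Op 6: add_edge(G, A). Edges now: 6
Op 7: add_edge(C, G). Edges now: 7
Op 8: add_edge(F, B). Edges now: 8
Op 9: add_edge(D, G) (duplicate, no change). Edges now: 8
Compute levels (Kahn BFS):
  sources (in-degree 0): C, E, F
  process C: level=0
    C->G: in-degree(G)=2, level(G)>=1
  process E: level=0
    E->G: in-degree(G)=1, level(G)>=1
  process F: level=0
    F->A: in-degree(A)=2, level(A)>=1
    F->B: in-degree(B)=0, level(B)=1, enqueue
    F->D: in-degree(D)=0, level(D)=1, enqueue
  process B: level=1
    B->A: in-degree(A)=1, level(A)>=2
  process D: level=1
    D->G: in-degree(G)=0, level(G)=2, enqueue
  process G: level=2
    G->A: in-degree(A)=0, level(A)=3, enqueue
  process A: level=3
All levels: A:3, B:1, C:0, D:1, E:0, F:0, G:2

Answer: A:3, B:1, C:0, D:1, E:0, F:0, G:2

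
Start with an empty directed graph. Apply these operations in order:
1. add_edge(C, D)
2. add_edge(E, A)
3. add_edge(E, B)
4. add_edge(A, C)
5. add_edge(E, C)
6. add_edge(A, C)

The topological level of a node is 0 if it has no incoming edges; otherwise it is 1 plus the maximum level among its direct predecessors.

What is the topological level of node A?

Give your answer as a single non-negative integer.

Answer: 1

Derivation:
Op 1: add_edge(C, D). Edges now: 1
Op 2: add_edge(E, A). Edges now: 2
Op 3: add_edge(E, B). Edges now: 3
Op 4: add_edge(A, C). Edges now: 4
Op 5: add_edge(E, C). Edges now: 5
Op 6: add_edge(A, C) (duplicate, no change). Edges now: 5
Compute levels (Kahn BFS):
  sources (in-degree 0): E
  process E: level=0
    E->A: in-degree(A)=0, level(A)=1, enqueue
    E->B: in-degree(B)=0, level(B)=1, enqueue
    E->C: in-degree(C)=1, level(C)>=1
  process A: level=1
    A->C: in-degree(C)=0, level(C)=2, enqueue
  process B: level=1
  process C: level=2
    C->D: in-degree(D)=0, level(D)=3, enqueue
  process D: level=3
All levels: A:1, B:1, C:2, D:3, E:0
level(A) = 1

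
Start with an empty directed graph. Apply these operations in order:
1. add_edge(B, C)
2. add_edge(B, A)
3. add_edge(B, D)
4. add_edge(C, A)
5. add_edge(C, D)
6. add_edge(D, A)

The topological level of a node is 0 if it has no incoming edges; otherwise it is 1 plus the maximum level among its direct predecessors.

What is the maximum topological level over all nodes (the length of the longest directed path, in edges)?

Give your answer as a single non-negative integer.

Answer: 3

Derivation:
Op 1: add_edge(B, C). Edges now: 1
Op 2: add_edge(B, A). Edges now: 2
Op 3: add_edge(B, D). Edges now: 3
Op 4: add_edge(C, A). Edges now: 4
Op 5: add_edge(C, D). Edges now: 5
Op 6: add_edge(D, A). Edges now: 6
Compute levels (Kahn BFS):
  sources (in-degree 0): B
  process B: level=0
    B->A: in-degree(A)=2, level(A)>=1
    B->C: in-degree(C)=0, level(C)=1, enqueue
    B->D: in-degree(D)=1, level(D)>=1
  process C: level=1
    C->A: in-degree(A)=1, level(A)>=2
    C->D: in-degree(D)=0, level(D)=2, enqueue
  process D: level=2
    D->A: in-degree(A)=0, level(A)=3, enqueue
  process A: level=3
All levels: A:3, B:0, C:1, D:2
max level = 3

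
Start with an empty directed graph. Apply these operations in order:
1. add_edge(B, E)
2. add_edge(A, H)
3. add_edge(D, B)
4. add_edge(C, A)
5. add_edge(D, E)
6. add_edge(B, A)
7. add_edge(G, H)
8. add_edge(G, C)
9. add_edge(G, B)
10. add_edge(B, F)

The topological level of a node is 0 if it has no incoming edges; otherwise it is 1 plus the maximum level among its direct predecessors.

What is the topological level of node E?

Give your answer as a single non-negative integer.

Answer: 2

Derivation:
Op 1: add_edge(B, E). Edges now: 1
Op 2: add_edge(A, H). Edges now: 2
Op 3: add_edge(D, B). Edges now: 3
Op 4: add_edge(C, A). Edges now: 4
Op 5: add_edge(D, E). Edges now: 5
Op 6: add_edge(B, A). Edges now: 6
Op 7: add_edge(G, H). Edges now: 7
Op 8: add_edge(G, C). Edges now: 8
Op 9: add_edge(G, B). Edges now: 9
Op 10: add_edge(B, F). Edges now: 10
Compute levels (Kahn BFS):
  sources (in-degree 0): D, G
  process D: level=0
    D->B: in-degree(B)=1, level(B)>=1
    D->E: in-degree(E)=1, level(E)>=1
  process G: level=0
    G->B: in-degree(B)=0, level(B)=1, enqueue
    G->C: in-degree(C)=0, level(C)=1, enqueue
    G->H: in-degree(H)=1, level(H)>=1
  process B: level=1
    B->A: in-degree(A)=1, level(A)>=2
    B->E: in-degree(E)=0, level(E)=2, enqueue
    B->F: in-degree(F)=0, level(F)=2, enqueue
  process C: level=1
    C->A: in-degree(A)=0, level(A)=2, enqueue
  process E: level=2
  process F: level=2
  process A: level=2
    A->H: in-degree(H)=0, level(H)=3, enqueue
  process H: level=3
All levels: A:2, B:1, C:1, D:0, E:2, F:2, G:0, H:3
level(E) = 2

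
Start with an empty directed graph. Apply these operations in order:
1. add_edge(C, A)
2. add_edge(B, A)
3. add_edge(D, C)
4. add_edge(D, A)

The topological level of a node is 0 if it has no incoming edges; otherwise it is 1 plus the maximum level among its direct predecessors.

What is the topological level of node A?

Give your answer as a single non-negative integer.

Answer: 2

Derivation:
Op 1: add_edge(C, A). Edges now: 1
Op 2: add_edge(B, A). Edges now: 2
Op 3: add_edge(D, C). Edges now: 3
Op 4: add_edge(D, A). Edges now: 4
Compute levels (Kahn BFS):
  sources (in-degree 0): B, D
  process B: level=0
    B->A: in-degree(A)=2, level(A)>=1
  process D: level=0
    D->A: in-degree(A)=1, level(A)>=1
    D->C: in-degree(C)=0, level(C)=1, enqueue
  process C: level=1
    C->A: in-degree(A)=0, level(A)=2, enqueue
  process A: level=2
All levels: A:2, B:0, C:1, D:0
level(A) = 2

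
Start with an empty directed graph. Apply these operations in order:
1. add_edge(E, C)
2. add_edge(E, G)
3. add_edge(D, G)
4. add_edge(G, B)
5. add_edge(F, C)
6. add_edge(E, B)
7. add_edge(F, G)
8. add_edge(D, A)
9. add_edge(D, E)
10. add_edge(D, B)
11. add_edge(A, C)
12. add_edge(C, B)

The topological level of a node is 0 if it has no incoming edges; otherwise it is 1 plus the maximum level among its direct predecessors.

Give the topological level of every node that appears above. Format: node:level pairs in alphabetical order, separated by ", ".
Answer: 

Op 1: add_edge(E, C). Edges now: 1
Op 2: add_edge(E, G). Edges now: 2
Op 3: add_edge(D, G). Edges now: 3
Op 4: add_edge(G, B). Edges now: 4
Op 5: add_edge(F, C). Edges now: 5
Op 6: add_edge(E, B). Edges now: 6
Op 7: add_edge(F, G). Edges now: 7
Op 8: add_edge(D, A). Edges now: 8
Op 9: add_edge(D, E). Edges now: 9
Op 10: add_edge(D, B). Edges now: 10
Op 11: add_edge(A, C). Edges now: 11
Op 12: add_edge(C, B). Edges now: 12
Compute levels (Kahn BFS):
  sources (in-degree 0): D, F
  process D: level=0
    D->A: in-degree(A)=0, level(A)=1, enqueue
    D->B: in-degree(B)=3, level(B)>=1
    D->E: in-degree(E)=0, level(E)=1, enqueue
    D->G: in-degree(G)=2, level(G)>=1
  process F: level=0
    F->C: in-degree(C)=2, level(C)>=1
    F->G: in-degree(G)=1, level(G)>=1
  process A: level=1
    A->C: in-degree(C)=1, level(C)>=2
  process E: level=1
    E->B: in-degree(B)=2, level(B)>=2
    E->C: in-degree(C)=0, level(C)=2, enqueue
    E->G: in-degree(G)=0, level(G)=2, enqueue
  process C: level=2
    C->B: in-degree(B)=1, level(B)>=3
  process G: level=2
    G->B: in-degree(B)=0, level(B)=3, enqueue
  process B: level=3
All levels: A:1, B:3, C:2, D:0, E:1, F:0, G:2

Answer: A:1, B:3, C:2, D:0, E:1, F:0, G:2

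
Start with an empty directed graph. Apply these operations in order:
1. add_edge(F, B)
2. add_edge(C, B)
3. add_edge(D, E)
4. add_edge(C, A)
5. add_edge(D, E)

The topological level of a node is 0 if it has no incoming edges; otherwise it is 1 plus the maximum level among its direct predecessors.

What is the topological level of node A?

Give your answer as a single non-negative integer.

Op 1: add_edge(F, B). Edges now: 1
Op 2: add_edge(C, B). Edges now: 2
Op 3: add_edge(D, E). Edges now: 3
Op 4: add_edge(C, A). Edges now: 4
Op 5: add_edge(D, E) (duplicate, no change). Edges now: 4
Compute levels (Kahn BFS):
  sources (in-degree 0): C, D, F
  process C: level=0
    C->A: in-degree(A)=0, level(A)=1, enqueue
    C->B: in-degree(B)=1, level(B)>=1
  process D: level=0
    D->E: in-degree(E)=0, level(E)=1, enqueue
  process F: level=0
    F->B: in-degree(B)=0, level(B)=1, enqueue
  process A: level=1
  process E: level=1
  process B: level=1
All levels: A:1, B:1, C:0, D:0, E:1, F:0
level(A) = 1

Answer: 1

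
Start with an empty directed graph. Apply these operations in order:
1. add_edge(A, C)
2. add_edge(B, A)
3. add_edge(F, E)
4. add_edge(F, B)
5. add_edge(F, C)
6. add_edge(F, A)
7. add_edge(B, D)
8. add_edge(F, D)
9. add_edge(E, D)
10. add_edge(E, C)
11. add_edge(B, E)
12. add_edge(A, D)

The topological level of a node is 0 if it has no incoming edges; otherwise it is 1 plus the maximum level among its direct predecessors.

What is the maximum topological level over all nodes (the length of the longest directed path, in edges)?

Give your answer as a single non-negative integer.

Op 1: add_edge(A, C). Edges now: 1
Op 2: add_edge(B, A). Edges now: 2
Op 3: add_edge(F, E). Edges now: 3
Op 4: add_edge(F, B). Edges now: 4
Op 5: add_edge(F, C). Edges now: 5
Op 6: add_edge(F, A). Edges now: 6
Op 7: add_edge(B, D). Edges now: 7
Op 8: add_edge(F, D). Edges now: 8
Op 9: add_edge(E, D). Edges now: 9
Op 10: add_edge(E, C). Edges now: 10
Op 11: add_edge(B, E). Edges now: 11
Op 12: add_edge(A, D). Edges now: 12
Compute levels (Kahn BFS):
  sources (in-degree 0): F
  process F: level=0
    F->A: in-degree(A)=1, level(A)>=1
    F->B: in-degree(B)=0, level(B)=1, enqueue
    F->C: in-degree(C)=2, level(C)>=1
    F->D: in-degree(D)=3, level(D)>=1
    F->E: in-degree(E)=1, level(E)>=1
  process B: level=1
    B->A: in-degree(A)=0, level(A)=2, enqueue
    B->D: in-degree(D)=2, level(D)>=2
    B->E: in-degree(E)=0, level(E)=2, enqueue
  process A: level=2
    A->C: in-degree(C)=1, level(C)>=3
    A->D: in-degree(D)=1, level(D)>=3
  process E: level=2
    E->C: in-degree(C)=0, level(C)=3, enqueue
    E->D: in-degree(D)=0, level(D)=3, enqueue
  process C: level=3
  process D: level=3
All levels: A:2, B:1, C:3, D:3, E:2, F:0
max level = 3

Answer: 3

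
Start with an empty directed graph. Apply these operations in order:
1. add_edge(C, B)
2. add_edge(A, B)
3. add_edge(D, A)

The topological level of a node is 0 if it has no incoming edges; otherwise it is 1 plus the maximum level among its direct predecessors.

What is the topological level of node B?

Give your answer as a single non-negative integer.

Answer: 2

Derivation:
Op 1: add_edge(C, B). Edges now: 1
Op 2: add_edge(A, B). Edges now: 2
Op 3: add_edge(D, A). Edges now: 3
Compute levels (Kahn BFS):
  sources (in-degree 0): C, D
  process C: level=0
    C->B: in-degree(B)=1, level(B)>=1
  process D: level=0
    D->A: in-degree(A)=0, level(A)=1, enqueue
  process A: level=1
    A->B: in-degree(B)=0, level(B)=2, enqueue
  process B: level=2
All levels: A:1, B:2, C:0, D:0
level(B) = 2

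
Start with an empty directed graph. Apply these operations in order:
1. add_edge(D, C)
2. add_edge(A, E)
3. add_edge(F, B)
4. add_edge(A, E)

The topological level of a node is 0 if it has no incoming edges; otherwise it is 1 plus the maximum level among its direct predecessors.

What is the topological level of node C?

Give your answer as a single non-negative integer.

Answer: 1

Derivation:
Op 1: add_edge(D, C). Edges now: 1
Op 2: add_edge(A, E). Edges now: 2
Op 3: add_edge(F, B). Edges now: 3
Op 4: add_edge(A, E) (duplicate, no change). Edges now: 3
Compute levels (Kahn BFS):
  sources (in-degree 0): A, D, F
  process A: level=0
    A->E: in-degree(E)=0, level(E)=1, enqueue
  process D: level=0
    D->C: in-degree(C)=0, level(C)=1, enqueue
  process F: level=0
    F->B: in-degree(B)=0, level(B)=1, enqueue
  process E: level=1
  process C: level=1
  process B: level=1
All levels: A:0, B:1, C:1, D:0, E:1, F:0
level(C) = 1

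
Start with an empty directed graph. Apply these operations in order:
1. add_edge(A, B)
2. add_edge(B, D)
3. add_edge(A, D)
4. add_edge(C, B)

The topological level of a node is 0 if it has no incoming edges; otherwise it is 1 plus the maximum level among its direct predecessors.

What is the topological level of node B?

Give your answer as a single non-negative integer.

Answer: 1

Derivation:
Op 1: add_edge(A, B). Edges now: 1
Op 2: add_edge(B, D). Edges now: 2
Op 3: add_edge(A, D). Edges now: 3
Op 4: add_edge(C, B). Edges now: 4
Compute levels (Kahn BFS):
  sources (in-degree 0): A, C
  process A: level=0
    A->B: in-degree(B)=1, level(B)>=1
    A->D: in-degree(D)=1, level(D)>=1
  process C: level=0
    C->B: in-degree(B)=0, level(B)=1, enqueue
  process B: level=1
    B->D: in-degree(D)=0, level(D)=2, enqueue
  process D: level=2
All levels: A:0, B:1, C:0, D:2
level(B) = 1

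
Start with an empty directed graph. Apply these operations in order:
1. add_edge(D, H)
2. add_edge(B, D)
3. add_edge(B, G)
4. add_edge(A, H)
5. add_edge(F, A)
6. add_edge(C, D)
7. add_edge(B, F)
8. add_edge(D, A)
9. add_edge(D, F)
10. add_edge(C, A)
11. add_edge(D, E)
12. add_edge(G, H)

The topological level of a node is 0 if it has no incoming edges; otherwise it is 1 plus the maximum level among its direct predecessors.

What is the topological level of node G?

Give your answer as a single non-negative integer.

Op 1: add_edge(D, H). Edges now: 1
Op 2: add_edge(B, D). Edges now: 2
Op 3: add_edge(B, G). Edges now: 3
Op 4: add_edge(A, H). Edges now: 4
Op 5: add_edge(F, A). Edges now: 5
Op 6: add_edge(C, D). Edges now: 6
Op 7: add_edge(B, F). Edges now: 7
Op 8: add_edge(D, A). Edges now: 8
Op 9: add_edge(D, F). Edges now: 9
Op 10: add_edge(C, A). Edges now: 10
Op 11: add_edge(D, E). Edges now: 11
Op 12: add_edge(G, H). Edges now: 12
Compute levels (Kahn BFS):
  sources (in-degree 0): B, C
  process B: level=0
    B->D: in-degree(D)=1, level(D)>=1
    B->F: in-degree(F)=1, level(F)>=1
    B->G: in-degree(G)=0, level(G)=1, enqueue
  process C: level=0
    C->A: in-degree(A)=2, level(A)>=1
    C->D: in-degree(D)=0, level(D)=1, enqueue
  process G: level=1
    G->H: in-degree(H)=2, level(H)>=2
  process D: level=1
    D->A: in-degree(A)=1, level(A)>=2
    D->E: in-degree(E)=0, level(E)=2, enqueue
    D->F: in-degree(F)=0, level(F)=2, enqueue
    D->H: in-degree(H)=1, level(H)>=2
  process E: level=2
  process F: level=2
    F->A: in-degree(A)=0, level(A)=3, enqueue
  process A: level=3
    A->H: in-degree(H)=0, level(H)=4, enqueue
  process H: level=4
All levels: A:3, B:0, C:0, D:1, E:2, F:2, G:1, H:4
level(G) = 1

Answer: 1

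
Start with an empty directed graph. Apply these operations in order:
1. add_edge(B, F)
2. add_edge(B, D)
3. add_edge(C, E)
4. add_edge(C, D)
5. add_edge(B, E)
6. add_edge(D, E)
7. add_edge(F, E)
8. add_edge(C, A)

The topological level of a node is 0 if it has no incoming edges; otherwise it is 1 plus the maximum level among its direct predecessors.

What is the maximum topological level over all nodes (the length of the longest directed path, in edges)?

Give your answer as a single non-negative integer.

Answer: 2

Derivation:
Op 1: add_edge(B, F). Edges now: 1
Op 2: add_edge(B, D). Edges now: 2
Op 3: add_edge(C, E). Edges now: 3
Op 4: add_edge(C, D). Edges now: 4
Op 5: add_edge(B, E). Edges now: 5
Op 6: add_edge(D, E). Edges now: 6
Op 7: add_edge(F, E). Edges now: 7
Op 8: add_edge(C, A). Edges now: 8
Compute levels (Kahn BFS):
  sources (in-degree 0): B, C
  process B: level=0
    B->D: in-degree(D)=1, level(D)>=1
    B->E: in-degree(E)=3, level(E)>=1
    B->F: in-degree(F)=0, level(F)=1, enqueue
  process C: level=0
    C->A: in-degree(A)=0, level(A)=1, enqueue
    C->D: in-degree(D)=0, level(D)=1, enqueue
    C->E: in-degree(E)=2, level(E)>=1
  process F: level=1
    F->E: in-degree(E)=1, level(E)>=2
  process A: level=1
  process D: level=1
    D->E: in-degree(E)=0, level(E)=2, enqueue
  process E: level=2
All levels: A:1, B:0, C:0, D:1, E:2, F:1
max level = 2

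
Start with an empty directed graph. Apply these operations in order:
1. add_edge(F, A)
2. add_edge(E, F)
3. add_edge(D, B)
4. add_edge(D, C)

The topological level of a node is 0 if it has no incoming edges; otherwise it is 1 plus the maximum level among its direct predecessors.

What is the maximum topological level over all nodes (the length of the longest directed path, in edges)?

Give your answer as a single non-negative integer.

Answer: 2

Derivation:
Op 1: add_edge(F, A). Edges now: 1
Op 2: add_edge(E, F). Edges now: 2
Op 3: add_edge(D, B). Edges now: 3
Op 4: add_edge(D, C). Edges now: 4
Compute levels (Kahn BFS):
  sources (in-degree 0): D, E
  process D: level=0
    D->B: in-degree(B)=0, level(B)=1, enqueue
    D->C: in-degree(C)=0, level(C)=1, enqueue
  process E: level=0
    E->F: in-degree(F)=0, level(F)=1, enqueue
  process B: level=1
  process C: level=1
  process F: level=1
    F->A: in-degree(A)=0, level(A)=2, enqueue
  process A: level=2
All levels: A:2, B:1, C:1, D:0, E:0, F:1
max level = 2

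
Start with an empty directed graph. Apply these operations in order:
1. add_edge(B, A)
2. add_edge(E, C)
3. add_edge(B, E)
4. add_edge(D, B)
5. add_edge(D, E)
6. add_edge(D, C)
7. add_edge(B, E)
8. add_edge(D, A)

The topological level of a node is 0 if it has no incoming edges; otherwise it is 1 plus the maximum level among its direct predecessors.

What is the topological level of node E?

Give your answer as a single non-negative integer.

Answer: 2

Derivation:
Op 1: add_edge(B, A). Edges now: 1
Op 2: add_edge(E, C). Edges now: 2
Op 3: add_edge(B, E). Edges now: 3
Op 4: add_edge(D, B). Edges now: 4
Op 5: add_edge(D, E). Edges now: 5
Op 6: add_edge(D, C). Edges now: 6
Op 7: add_edge(B, E) (duplicate, no change). Edges now: 6
Op 8: add_edge(D, A). Edges now: 7
Compute levels (Kahn BFS):
  sources (in-degree 0): D
  process D: level=0
    D->A: in-degree(A)=1, level(A)>=1
    D->B: in-degree(B)=0, level(B)=1, enqueue
    D->C: in-degree(C)=1, level(C)>=1
    D->E: in-degree(E)=1, level(E)>=1
  process B: level=1
    B->A: in-degree(A)=0, level(A)=2, enqueue
    B->E: in-degree(E)=0, level(E)=2, enqueue
  process A: level=2
  process E: level=2
    E->C: in-degree(C)=0, level(C)=3, enqueue
  process C: level=3
All levels: A:2, B:1, C:3, D:0, E:2
level(E) = 2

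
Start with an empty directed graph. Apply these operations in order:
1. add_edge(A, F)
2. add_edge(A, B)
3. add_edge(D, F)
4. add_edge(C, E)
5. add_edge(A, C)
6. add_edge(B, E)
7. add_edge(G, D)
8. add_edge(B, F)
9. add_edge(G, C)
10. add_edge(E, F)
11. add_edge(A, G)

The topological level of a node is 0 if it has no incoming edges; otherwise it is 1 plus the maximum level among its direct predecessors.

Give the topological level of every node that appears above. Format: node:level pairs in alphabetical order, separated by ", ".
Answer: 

Answer: A:0, B:1, C:2, D:2, E:3, F:4, G:1

Derivation:
Op 1: add_edge(A, F). Edges now: 1
Op 2: add_edge(A, B). Edges now: 2
Op 3: add_edge(D, F). Edges now: 3
Op 4: add_edge(C, E). Edges now: 4
Op 5: add_edge(A, C). Edges now: 5
Op 6: add_edge(B, E). Edges now: 6
Op 7: add_edge(G, D). Edges now: 7
Op 8: add_edge(B, F). Edges now: 8
Op 9: add_edge(G, C). Edges now: 9
Op 10: add_edge(E, F). Edges now: 10
Op 11: add_edge(A, G). Edges now: 11
Compute levels (Kahn BFS):
  sources (in-degree 0): A
  process A: level=0
    A->B: in-degree(B)=0, level(B)=1, enqueue
    A->C: in-degree(C)=1, level(C)>=1
    A->F: in-degree(F)=3, level(F)>=1
    A->G: in-degree(G)=0, level(G)=1, enqueue
  process B: level=1
    B->E: in-degree(E)=1, level(E)>=2
    B->F: in-degree(F)=2, level(F)>=2
  process G: level=1
    G->C: in-degree(C)=0, level(C)=2, enqueue
    G->D: in-degree(D)=0, level(D)=2, enqueue
  process C: level=2
    C->E: in-degree(E)=0, level(E)=3, enqueue
  process D: level=2
    D->F: in-degree(F)=1, level(F)>=3
  process E: level=3
    E->F: in-degree(F)=0, level(F)=4, enqueue
  process F: level=4
All levels: A:0, B:1, C:2, D:2, E:3, F:4, G:1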